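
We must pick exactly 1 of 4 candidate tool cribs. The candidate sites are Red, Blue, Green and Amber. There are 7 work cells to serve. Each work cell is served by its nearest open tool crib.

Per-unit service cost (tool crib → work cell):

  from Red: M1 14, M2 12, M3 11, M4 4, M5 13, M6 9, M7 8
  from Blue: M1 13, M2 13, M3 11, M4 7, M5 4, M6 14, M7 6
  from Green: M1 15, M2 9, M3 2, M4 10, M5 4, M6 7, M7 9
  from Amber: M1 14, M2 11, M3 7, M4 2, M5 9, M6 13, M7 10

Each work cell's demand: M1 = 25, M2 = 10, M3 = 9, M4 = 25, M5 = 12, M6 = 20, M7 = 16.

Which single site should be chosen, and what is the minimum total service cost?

Choose Green only; total service cost 1065.

With exactly 1 open, each work cell uses its cheapest among the chosen.
{Green}: M1→Green 15·25=375, M2→Green 9·10=90, M3→Green 2·9=18, M4→Green 10·25=250, M5→Green 4·12=48, M6→Green 7·20=140, M7→Green 9·16=144. Service cost 1065.
{Amber}: service cost 1101
{Red}: service cost 1133
Among all 4 size-1 choices, {Green} is lowest.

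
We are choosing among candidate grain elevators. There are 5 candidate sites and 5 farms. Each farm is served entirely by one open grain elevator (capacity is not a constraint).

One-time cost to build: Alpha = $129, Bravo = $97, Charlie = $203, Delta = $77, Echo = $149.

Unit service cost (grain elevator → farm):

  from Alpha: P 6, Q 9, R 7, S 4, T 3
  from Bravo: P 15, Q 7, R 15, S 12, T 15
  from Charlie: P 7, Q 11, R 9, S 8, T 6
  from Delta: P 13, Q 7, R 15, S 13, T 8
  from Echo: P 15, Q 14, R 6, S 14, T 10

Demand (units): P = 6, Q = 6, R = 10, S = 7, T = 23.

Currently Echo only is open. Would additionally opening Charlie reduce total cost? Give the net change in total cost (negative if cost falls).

Current service cost with {Echo}: 562.
Adding Charlie: each farm re-picks its cheapest; new service cost 362, saving 200.
Extra fixed cost: 203. Net change = 203 − 200 = 3.
(Totals: 711 → 714.)

No — net change +3 (cost rises by 3).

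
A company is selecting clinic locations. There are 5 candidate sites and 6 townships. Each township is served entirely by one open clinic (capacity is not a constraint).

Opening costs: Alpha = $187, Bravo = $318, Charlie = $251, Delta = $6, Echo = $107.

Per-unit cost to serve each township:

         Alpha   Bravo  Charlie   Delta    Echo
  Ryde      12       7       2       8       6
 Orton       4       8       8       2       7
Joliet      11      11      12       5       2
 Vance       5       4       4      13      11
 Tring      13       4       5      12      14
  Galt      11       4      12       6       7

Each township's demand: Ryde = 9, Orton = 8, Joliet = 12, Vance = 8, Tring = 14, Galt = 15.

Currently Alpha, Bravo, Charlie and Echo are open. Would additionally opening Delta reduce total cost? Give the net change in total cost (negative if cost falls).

Yes — net change −10 (cost falls by 10).

Current service cost with {Alpha, Bravo, Charlie, Echo}: 222.
Adding Delta: each township re-picks its cheapest; new service cost 206, saving 16.
Extra fixed cost: 6. Net change = 6 − 16 = -10.
(Totals: 1085 → 1075.)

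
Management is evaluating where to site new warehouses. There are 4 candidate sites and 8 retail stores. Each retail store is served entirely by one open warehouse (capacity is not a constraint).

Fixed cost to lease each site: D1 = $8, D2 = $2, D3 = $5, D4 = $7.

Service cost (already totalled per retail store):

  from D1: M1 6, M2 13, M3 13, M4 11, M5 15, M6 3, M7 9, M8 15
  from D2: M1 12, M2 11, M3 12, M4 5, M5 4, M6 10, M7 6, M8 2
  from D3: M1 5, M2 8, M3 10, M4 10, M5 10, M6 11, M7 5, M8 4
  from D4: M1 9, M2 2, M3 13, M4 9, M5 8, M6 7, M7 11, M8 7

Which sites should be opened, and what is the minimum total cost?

Open D2, D3 and D4; minimum total cost 54.

For any fixed open set, each retail store goes to its cheapest open site; total = fixed + service.
{D2, D3, D4}: M1→D3 5, M2→D4 2, M3→D3 10, M4→D2 5, M5→D2 4, M6→D4 7, M7→D3 5, M8→D2 2. Service 40; fixed 14; total 54.
{D2, D3}: service 49 + fixed 7 = 56
{D2, D4}: service 47 + fixed 9 = 56
{D1, D2, D3, D4}: M1→D3 5, M2→D4 2, M3→D3 10, M4→D2 5, M5→D2 4, M6→D1 3, M7→D3 5, M8→D2 2. Service 36; fixed 22; total 58.
No other subset beats 54.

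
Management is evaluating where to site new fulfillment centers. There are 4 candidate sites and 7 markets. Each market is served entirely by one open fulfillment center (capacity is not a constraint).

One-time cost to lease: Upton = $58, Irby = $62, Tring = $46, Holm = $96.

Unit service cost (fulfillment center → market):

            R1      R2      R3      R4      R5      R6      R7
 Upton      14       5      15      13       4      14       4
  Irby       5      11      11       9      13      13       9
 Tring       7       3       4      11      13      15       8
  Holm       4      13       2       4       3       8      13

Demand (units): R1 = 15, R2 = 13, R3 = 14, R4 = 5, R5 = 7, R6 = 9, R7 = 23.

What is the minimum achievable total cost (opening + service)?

For any fixed open set, each market goes to its cheapest open site; total = fixed + service.
{Upton, Holm}: R1→Holm 4·15=60, R2→Upton 5·13=65, R3→Holm 2·14=28, R4→Holm 4·5=20, R5→Holm 3·7=21, R6→Holm 8·9=72, R7→Upton 4·23=92. Service 358; fixed 154; total 512.
{Upton, Tring, Holm}: service 332 + fixed 200 = 532
{Tring, Holm}: R1→Holm 4·15=60, R2→Tring 3·13=39, R3→Holm 2·14=28, R4→Holm 4·5=20, R5→Holm 3·7=21, R6→Holm 8·9=72, R7→Tring 8·23=184. Service 424; fixed 142; total 566.
{Upton, Irby, Tring, Holm}: service 332 + fixed 262 = 594
No other subset beats 512.

Minimum total cost: 512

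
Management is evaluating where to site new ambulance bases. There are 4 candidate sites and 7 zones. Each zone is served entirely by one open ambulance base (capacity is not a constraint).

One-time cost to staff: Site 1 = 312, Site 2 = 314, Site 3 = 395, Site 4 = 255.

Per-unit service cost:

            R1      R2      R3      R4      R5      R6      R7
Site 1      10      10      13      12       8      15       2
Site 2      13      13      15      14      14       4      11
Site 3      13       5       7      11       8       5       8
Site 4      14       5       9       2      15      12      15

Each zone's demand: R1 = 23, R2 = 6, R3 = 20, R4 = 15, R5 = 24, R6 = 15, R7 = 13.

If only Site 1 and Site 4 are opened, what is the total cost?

Total cost: 1435

Each zone is assigned to its cheapest site among the open ones.
{Site 1, Site 4}: R1→Site 1 10·23=230, R2→Site 4 5·6=30, R3→Site 4 9·20=180, R4→Site 4 2·15=30, R5→Site 1 8·24=192, R6→Site 4 12·15=180, R7→Site 1 2·13=26. Service 868; fixed 567; total 1435.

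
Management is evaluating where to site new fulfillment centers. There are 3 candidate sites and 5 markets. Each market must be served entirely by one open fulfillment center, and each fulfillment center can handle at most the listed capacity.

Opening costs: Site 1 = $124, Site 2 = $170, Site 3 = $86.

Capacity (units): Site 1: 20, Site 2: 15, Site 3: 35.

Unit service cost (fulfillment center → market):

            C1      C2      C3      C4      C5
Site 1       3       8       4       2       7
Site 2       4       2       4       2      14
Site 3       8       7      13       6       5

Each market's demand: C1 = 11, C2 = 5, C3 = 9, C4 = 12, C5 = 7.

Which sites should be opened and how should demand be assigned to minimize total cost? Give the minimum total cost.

Minimum total cost: 421

Open {Site 1, Site 3}: C1→Site 1 3·11=33, C2→Site 3 7·5=35, C3→Site 1 4·9=36, C4→Site 3 6·12=72, C5→Site 3 5·7=35.
Loads: Site 1 carries 20/20, Site 3 carries 24/35. Service 211; fixed 210; total 421.
Next best feasible plan costs 476.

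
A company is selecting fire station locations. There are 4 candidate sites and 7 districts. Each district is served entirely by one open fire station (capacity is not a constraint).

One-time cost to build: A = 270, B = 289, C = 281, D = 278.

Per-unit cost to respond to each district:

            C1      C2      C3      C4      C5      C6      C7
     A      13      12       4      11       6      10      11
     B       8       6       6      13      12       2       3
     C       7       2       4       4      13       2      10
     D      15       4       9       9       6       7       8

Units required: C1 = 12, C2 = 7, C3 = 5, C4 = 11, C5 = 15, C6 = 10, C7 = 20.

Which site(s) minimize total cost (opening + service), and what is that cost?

For any fixed open set, each district goes to its cheapest open site; total = fixed + service.
{C}: C1→C 7·12=84, C2→C 2·7=14, C3→C 4·5=20, C4→C 4·11=44, C5→C 13·15=195, C6→C 2·10=20, C7→C 10·20=200. Service 577; fixed 281; total 858.
{B}: C1→B 8·12=96, C2→B 6·7=42, C3→B 6·5=30, C4→B 13·11=143, C5→B 12·15=180, C6→B 2·10=20, C7→B 3·20=60. Service 571; fixed 289; total 860.
{D}: service 672 + fixed 278 = 950
{A, B, C, D}: C1→C 7·12=84, C2→C 2·7=14, C3→A 4·5=20, C4→C 4·11=44, C5→A 6·15=90, C6→B 2·10=20, C7→B 3·20=60. Service 332; fixed 1118; total 1450.
(All 15 nonempty subsets were checked; C only is lowest.)

Open C only; minimum total cost 858.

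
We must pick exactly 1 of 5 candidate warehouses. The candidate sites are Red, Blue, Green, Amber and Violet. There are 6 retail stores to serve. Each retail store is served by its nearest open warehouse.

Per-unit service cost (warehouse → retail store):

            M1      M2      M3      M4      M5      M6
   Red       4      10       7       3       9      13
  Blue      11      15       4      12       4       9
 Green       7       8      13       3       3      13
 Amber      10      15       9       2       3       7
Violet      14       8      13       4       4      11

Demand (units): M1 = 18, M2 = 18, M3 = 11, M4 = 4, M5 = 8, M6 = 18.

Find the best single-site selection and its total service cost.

Choose Red only; total service cost 647.

With exactly 1 open, each retail store uses its cheapest among the chosen.
{Red}: M1→Red 4·18=72, M2→Red 10·18=180, M3→Red 7·11=77, M4→Red 3·4=12, M5→Red 9·8=72, M6→Red 13·18=234. Service cost 647.
{Green}: service cost 683
{Amber}: service cost 707
Among all 5 size-1 choices, {Red} is lowest.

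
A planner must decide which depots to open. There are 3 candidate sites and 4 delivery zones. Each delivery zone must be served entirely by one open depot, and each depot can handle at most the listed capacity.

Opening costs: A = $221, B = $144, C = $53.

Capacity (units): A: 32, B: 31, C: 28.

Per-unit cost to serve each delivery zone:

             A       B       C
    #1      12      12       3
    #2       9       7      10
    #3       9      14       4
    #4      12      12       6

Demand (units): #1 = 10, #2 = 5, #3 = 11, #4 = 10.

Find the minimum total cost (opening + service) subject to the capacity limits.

Open {B, C}: #1→C 3·10=30, #2→B 7·5=35, #3→C 4·11=44, #4→B 12·10=120.
Loads: B carries 15/31, C carries 21/28. Service 229; fixed 197; total 426.
Next best feasible plan costs 441.

Minimum total cost: 426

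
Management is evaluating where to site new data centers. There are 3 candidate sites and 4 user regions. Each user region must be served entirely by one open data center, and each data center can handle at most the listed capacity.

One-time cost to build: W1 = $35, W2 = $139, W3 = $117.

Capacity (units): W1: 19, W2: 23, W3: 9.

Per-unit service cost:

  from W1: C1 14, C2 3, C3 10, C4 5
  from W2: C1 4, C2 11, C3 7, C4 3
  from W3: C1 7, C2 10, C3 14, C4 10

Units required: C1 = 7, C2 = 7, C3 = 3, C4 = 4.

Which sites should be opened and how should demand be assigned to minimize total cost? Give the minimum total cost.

Minimum total cost: 256

Open {W1, W2}: C1→W2 4·7=28, C2→W1 3·7=21, C3→W2 7·3=21, C4→W2 3·4=12.
Loads: W1 carries 7/19, W2 carries 14/23. Service 82; fixed 174; total 256.
Next best feasible plan costs 264.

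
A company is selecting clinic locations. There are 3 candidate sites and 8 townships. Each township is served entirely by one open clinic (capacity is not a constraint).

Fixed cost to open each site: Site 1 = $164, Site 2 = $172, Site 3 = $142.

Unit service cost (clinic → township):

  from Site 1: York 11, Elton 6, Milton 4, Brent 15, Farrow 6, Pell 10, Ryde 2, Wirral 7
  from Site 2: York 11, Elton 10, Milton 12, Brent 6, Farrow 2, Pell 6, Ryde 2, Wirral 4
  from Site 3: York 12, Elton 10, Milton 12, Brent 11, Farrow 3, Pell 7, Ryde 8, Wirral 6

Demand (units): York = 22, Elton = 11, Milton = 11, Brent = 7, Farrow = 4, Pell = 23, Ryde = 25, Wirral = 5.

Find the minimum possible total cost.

For any fixed open set, each township goes to its cheapest open site; total = fixed + service.
{Site 2}: York→Site 2 11·22=242, Elton→Site 2 10·11=110, Milton→Site 2 12·11=132, Brent→Site 2 6·7=42, Farrow→Site 2 2·4=8, Pell→Site 2 6·23=138, Ryde→Site 2 2·25=50, Wirral→Site 2 4·5=20. Service 742; fixed 172; total 914.
{Site 1, Site 2}: York→Site 1 11·22=242, Elton→Site 1 6·11=66, Milton→Site 1 4·11=44, Brent→Site 2 6·7=42, Farrow→Site 2 2·4=8, Pell→Site 2 6·23=138, Ryde→Site 1 2·25=50, Wirral→Site 2 4·5=20. Service 610; fixed 336; total 946.
{Site 1}: York→Site 1 11·22=242, Elton→Site 1 6·11=66, Milton→Site 1 4·11=44, Brent→Site 1 15·7=105, Farrow→Site 1 6·4=24, Pell→Site 1 10·23=230, Ryde→Site 1 2·25=50, Wirral→Site 1 7·5=35. Service 796; fixed 164; total 960.
{Site 1, Site 2, Site 3}: service 610 + fixed 478 = 1088
(All 7 nonempty subsets were checked; Site 2 only is lowest.)

Minimum total cost: 914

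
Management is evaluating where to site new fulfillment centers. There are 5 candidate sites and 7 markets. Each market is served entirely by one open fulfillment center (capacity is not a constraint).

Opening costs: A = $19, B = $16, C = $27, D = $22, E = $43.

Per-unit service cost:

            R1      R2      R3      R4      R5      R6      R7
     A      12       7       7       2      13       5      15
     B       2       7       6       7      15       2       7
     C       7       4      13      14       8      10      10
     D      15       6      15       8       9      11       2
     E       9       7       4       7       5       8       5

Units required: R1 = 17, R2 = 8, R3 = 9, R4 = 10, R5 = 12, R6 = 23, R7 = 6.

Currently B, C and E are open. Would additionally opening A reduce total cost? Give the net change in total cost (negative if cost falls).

Yes — net change −31 (cost falls by 31).

Current service cost with {B, C, E}: 308.
Adding A: each market re-picks its cheapest; new service cost 258, saving 50.
Extra fixed cost: 19. Net change = 19 − 50 = -31.
(Totals: 394 → 363.)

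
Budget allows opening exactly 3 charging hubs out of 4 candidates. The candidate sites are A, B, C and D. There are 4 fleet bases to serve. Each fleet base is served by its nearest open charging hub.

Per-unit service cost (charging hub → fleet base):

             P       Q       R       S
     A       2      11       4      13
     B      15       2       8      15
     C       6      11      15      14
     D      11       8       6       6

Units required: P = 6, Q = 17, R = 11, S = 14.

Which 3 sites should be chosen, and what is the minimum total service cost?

Choose A, B and D; total service cost 174.

With exactly 3 open, each fleet base uses its cheapest among the chosen.
{A, B, D}: P→A 2·6=12, Q→B 2·17=34, R→A 4·11=44, S→D 6·14=84. Service cost 174.
{B, C, D}: service cost 220
{A, B, C}: service cost 272
Among all 4 size-3 choices, {A, B, D} is lowest.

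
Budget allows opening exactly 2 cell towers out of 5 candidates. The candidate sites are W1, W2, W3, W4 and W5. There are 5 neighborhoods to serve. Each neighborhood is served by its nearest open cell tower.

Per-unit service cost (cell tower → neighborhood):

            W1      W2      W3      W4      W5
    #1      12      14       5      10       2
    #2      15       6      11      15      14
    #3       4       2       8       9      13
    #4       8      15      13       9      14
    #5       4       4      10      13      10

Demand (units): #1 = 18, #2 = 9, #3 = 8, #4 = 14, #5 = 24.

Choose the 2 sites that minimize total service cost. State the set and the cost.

With exactly 2 open, each neighborhood uses its cheapest among the chosen.
{W2, W5}: #1→W5 2·18=36, #2→W2 6·9=54, #3→W2 2·8=16, #4→W5 14·14=196, #5→W2 4·24=96. Service cost 398.
{W1, W5}: service cost 402
{W1, W3}: service cost 429
Among all 10 size-2 choices, {W2, W5} is lowest.

Choose W2 and W5; total service cost 398.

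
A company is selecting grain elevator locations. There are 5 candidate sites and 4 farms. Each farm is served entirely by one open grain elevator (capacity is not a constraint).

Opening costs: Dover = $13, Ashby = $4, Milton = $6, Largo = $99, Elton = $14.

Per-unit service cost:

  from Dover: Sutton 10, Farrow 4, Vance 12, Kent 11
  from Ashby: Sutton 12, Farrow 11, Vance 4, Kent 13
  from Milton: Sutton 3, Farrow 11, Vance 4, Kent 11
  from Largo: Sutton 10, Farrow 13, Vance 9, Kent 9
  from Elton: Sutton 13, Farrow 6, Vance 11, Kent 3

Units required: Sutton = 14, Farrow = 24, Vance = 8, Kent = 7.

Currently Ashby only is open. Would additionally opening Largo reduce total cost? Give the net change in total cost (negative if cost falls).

Current service cost with {Ashby}: 555.
Adding Largo: each farm re-picks its cheapest; new service cost 499, saving 56.
Extra fixed cost: 99. Net change = 99 − 56 = 43.
(Totals: 559 → 602.)

No — net change +43 (cost rises by 43).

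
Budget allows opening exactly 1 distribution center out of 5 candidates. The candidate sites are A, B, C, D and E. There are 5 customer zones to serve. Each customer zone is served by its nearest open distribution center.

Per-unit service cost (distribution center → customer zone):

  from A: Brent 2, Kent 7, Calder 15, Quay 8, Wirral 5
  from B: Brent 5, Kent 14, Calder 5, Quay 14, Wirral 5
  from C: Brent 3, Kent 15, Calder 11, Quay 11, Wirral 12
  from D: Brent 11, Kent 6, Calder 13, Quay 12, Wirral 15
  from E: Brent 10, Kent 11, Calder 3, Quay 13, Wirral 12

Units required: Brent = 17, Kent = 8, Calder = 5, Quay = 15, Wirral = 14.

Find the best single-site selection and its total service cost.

Choose A only; total service cost 355.

With exactly 1 open, each customer zone uses its cheapest among the chosen.
{A}: Brent→A 2·17=34, Kent→A 7·8=56, Calder→A 15·5=75, Quay→A 8·15=120, Wirral→A 5·14=70. Service cost 355.
{B}: service cost 502
{C}: service cost 559
Among all 5 size-1 choices, {A} is lowest.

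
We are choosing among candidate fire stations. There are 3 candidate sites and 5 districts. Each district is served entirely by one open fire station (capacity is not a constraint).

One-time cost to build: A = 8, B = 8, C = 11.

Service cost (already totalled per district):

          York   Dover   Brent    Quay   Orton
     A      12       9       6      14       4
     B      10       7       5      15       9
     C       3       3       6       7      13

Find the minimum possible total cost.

Minimum total cost: 42

For any fixed open set, each district goes to its cheapest open site; total = fixed + service.
{A, C}: York→C 3, Dover→C 3, Brent→A 6, Quay→C 7, Orton→A 4. Service 23; fixed 19; total 42.
{C}: York→C 3, Dover→C 3, Brent→C 6, Quay→C 7, Orton→C 13. Service 32; fixed 11; total 43.
{B, C}: service 27 + fixed 19 = 46
{A, B, C}: service 22 + fixed 27 = 49
No other subset beats 42.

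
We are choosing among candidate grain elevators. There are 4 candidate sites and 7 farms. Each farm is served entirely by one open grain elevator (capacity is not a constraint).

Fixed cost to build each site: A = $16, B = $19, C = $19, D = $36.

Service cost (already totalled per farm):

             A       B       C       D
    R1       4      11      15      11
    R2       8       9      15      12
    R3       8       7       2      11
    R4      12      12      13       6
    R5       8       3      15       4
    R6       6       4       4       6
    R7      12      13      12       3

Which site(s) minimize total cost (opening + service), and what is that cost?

Open A only; minimum total cost 74.

For any fixed open set, each farm goes to its cheapest open site; total = fixed + service.
{A}: R1→A 4, R2→A 8, R3→A 8, R4→A 12, R5→A 8, R6→A 6, R7→A 12. Service 58; fixed 16; total 74.
{B}: service 59 + fixed 19 = 78
{A, B}: service 50 + fixed 35 = 85
{A, B, C, D}: service 30 + fixed 90 = 120
No other subset beats 74.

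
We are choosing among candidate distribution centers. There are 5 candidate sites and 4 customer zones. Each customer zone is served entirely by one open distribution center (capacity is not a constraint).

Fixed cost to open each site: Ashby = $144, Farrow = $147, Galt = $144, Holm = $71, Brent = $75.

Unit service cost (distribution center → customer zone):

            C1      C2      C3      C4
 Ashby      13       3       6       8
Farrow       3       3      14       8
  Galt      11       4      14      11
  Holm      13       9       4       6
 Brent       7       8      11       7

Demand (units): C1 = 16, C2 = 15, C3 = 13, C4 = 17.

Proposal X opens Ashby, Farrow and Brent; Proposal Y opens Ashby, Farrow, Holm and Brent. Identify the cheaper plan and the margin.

Proposal X: {Ashby, Farrow, Brent}: C1→Farrow 3·16=48, C2→Ashby 3·15=45, C3→Ashby 6·13=78, C4→Brent 7·17=119. Service 290; fixed 366; total 656.
Proposal Y: {Ashby, Farrow, Holm, Brent}: C1→Farrow 3·16=48, C2→Ashby 3·15=45, C3→Holm 4·13=52, C4→Holm 6·17=102. Service 247; fixed 437; total 684.
Difference: |656 − 684| = 28.

Proposal X is cheaper by 28.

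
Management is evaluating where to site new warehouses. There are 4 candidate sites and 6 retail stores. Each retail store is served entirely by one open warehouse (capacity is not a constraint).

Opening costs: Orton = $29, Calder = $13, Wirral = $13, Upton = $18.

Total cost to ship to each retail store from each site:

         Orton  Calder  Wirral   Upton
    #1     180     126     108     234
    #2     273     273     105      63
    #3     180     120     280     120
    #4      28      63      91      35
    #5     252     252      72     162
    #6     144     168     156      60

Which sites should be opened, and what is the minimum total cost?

Open Wirral and Upton; minimum total cost 489.

For any fixed open set, each retail store goes to its cheapest open site; total = fixed + service.
{Wirral, Upton}: #1→Wirral 108, #2→Upton 63, #3→Upton 120, #4→Upton 35, #5→Wirral 72, #6→Upton 60. Service 458; fixed 31; total 489.
{Calder, Wirral, Upton}: service 458 + fixed 44 = 502
{Orton, Wirral, Upton}: service 451 + fixed 60 = 511
{Orton, Calder, Wirral, Upton}: service 451 + fixed 73 = 524
No other subset beats 489.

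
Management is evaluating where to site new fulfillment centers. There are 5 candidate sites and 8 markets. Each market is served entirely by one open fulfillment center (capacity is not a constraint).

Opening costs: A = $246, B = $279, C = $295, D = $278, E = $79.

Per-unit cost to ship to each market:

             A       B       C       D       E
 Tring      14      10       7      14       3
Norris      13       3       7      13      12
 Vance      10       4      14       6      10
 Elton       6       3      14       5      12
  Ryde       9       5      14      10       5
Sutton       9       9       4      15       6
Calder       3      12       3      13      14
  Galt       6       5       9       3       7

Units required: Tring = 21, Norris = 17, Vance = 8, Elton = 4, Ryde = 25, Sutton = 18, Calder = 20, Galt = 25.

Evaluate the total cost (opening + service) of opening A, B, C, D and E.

Total cost: 1667

Each market is assigned to its cheapest site among the open ones.
{A, B, C, D, E}: Tring→E 3·21=63, Norris→B 3·17=51, Vance→B 4·8=32, Elton→B 3·4=12, Ryde→B 5·25=125, Sutton→C 4·18=72, Calder→A 3·20=60, Galt→D 3·25=75. Service 490; fixed 1177; total 1667.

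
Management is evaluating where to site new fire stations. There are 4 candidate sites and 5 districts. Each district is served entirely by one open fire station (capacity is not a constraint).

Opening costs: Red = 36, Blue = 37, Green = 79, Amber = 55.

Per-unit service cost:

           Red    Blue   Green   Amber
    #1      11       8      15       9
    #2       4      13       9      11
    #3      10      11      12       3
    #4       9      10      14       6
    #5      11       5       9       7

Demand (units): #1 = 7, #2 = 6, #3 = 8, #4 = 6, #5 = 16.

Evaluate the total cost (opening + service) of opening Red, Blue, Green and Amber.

Each district is assigned to its cheapest site among the open ones.
{Red, Blue, Green, Amber}: #1→Blue 8·7=56, #2→Red 4·6=24, #3→Amber 3·8=24, #4→Amber 6·6=36, #5→Blue 5·16=80. Service 220; fixed 207; total 427.

Total cost: 427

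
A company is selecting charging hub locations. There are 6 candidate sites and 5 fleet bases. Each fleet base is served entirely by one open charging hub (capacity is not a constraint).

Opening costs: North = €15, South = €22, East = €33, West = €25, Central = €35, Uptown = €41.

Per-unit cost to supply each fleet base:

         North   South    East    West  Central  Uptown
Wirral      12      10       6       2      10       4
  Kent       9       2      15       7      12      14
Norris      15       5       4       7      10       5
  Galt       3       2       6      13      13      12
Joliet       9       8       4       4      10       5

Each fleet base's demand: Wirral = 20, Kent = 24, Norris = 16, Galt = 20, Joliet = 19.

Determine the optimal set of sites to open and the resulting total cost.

For any fixed open set, each fleet base goes to its cheapest open site; total = fixed + service.
{South, West}: Wirral→West 2·20=40, Kent→South 2·24=48, Norris→South 5·16=80, Galt→South 2·20=40, Joliet→West 4·19=76. Service 284; fixed 47; total 331.
{North, South, West}: service 284 + fixed 62 = 346
{South, East, West}: service 268 + fixed 80 = 348
{North, South, East, West, Central, Uptown}: service 268 + fixed 171 = 439
No other subset beats 331.

Open South and West; minimum total cost 331.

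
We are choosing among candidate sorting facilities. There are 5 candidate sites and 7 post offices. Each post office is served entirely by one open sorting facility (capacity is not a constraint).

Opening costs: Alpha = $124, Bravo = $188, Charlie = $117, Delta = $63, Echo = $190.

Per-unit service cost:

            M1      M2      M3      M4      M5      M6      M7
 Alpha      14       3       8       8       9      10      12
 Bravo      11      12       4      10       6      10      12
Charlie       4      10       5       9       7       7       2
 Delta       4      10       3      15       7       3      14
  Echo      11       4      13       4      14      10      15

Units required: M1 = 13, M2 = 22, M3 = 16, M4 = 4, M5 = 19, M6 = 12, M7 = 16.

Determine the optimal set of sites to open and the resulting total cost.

For any fixed open set, each post office goes to its cheapest open site; total = fixed + service.
{Alpha, Charlie, Delta}: M1→Charlie 4·13=52, M2→Alpha 3·22=66, M3→Delta 3·16=48, M4→Alpha 8·4=32, M5→Charlie 7·19=133, M6→Delta 3·12=36, M7→Charlie 2·16=32. Service 399; fixed 304; total 703.
{Alpha, Charlie}: service 479 + fixed 241 = 720
{Charlie, Delta}: M1→Charlie 4·13=52, M2→Charlie 10·22=220, M3→Delta 3·16=48, M4→Charlie 9·4=36, M5→Charlie 7·19=133, M6→Delta 3·12=36, M7→Charlie 2·16=32. Service 557; fixed 180; total 737.
{Alpha, Bravo, Charlie, Delta, Echo}: service 364 + fixed 682 = 1046
No other subset beats 703.

Open Alpha, Charlie and Delta; minimum total cost 703.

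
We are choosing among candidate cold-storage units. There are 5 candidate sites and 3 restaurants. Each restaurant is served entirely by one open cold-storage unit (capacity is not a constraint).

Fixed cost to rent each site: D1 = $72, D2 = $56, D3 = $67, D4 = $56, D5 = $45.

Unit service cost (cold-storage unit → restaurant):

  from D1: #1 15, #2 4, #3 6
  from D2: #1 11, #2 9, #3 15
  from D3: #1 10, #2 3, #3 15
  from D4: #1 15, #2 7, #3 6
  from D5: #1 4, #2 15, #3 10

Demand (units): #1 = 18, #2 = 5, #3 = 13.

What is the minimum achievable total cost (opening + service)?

Minimum total cost: 286

For any fixed open set, each restaurant goes to its cheapest open site; total = fixed + service.
{D4, D5}: #1→D5 4·18=72, #2→D4 7·5=35, #3→D4 6·13=78. Service 185; fixed 101; total 286.
{D1, D5}: service 170 + fixed 117 = 287
{D5}: #1→D5 4·18=72, #2→D5 15·5=75, #3→D5 10·13=130. Service 277; fixed 45; total 322.
{D1, D2, D3, D4, D5}: service 165 + fixed 296 = 461
No other subset beats 286.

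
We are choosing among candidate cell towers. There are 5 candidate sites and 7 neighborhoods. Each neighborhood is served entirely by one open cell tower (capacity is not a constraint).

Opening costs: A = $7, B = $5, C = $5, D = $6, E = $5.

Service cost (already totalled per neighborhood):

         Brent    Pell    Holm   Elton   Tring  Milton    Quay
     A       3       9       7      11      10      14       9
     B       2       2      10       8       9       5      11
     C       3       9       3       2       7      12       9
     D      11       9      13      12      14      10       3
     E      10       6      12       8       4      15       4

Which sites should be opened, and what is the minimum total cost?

Open B, C and E; minimum total cost 37.

For any fixed open set, each neighborhood goes to its cheapest open site; total = fixed + service.
{B, C, E}: Brent→B 2, Pell→B 2, Holm→C 3, Elton→C 2, Tring→E 4, Milton→B 5, Quay→E 4. Service 22; fixed 15; total 37.
{B, C}: service 30 + fixed 10 = 40
{B, C, D}: service 24 + fixed 16 = 40
{A, B, C, D, E}: service 21 + fixed 28 = 49
No other subset beats 37.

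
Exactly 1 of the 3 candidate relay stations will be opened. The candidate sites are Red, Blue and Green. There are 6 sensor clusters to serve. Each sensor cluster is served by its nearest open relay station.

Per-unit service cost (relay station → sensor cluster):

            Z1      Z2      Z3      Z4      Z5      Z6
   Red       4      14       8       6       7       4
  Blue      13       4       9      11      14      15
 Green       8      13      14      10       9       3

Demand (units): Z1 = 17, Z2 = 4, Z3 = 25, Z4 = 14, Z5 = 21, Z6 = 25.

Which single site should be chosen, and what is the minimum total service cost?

With exactly 1 open, each sensor cluster uses its cheapest among the chosen.
{Red}: Z1→Red 4·17=68, Z2→Red 14·4=56, Z3→Red 8·25=200, Z4→Red 6·14=84, Z5→Red 7·21=147, Z6→Red 4·25=100. Service cost 655.
{Green}: service cost 942
{Blue}: service cost 1285
Among all 3 size-1 choices, {Red} is lowest.

Choose Red only; total service cost 655.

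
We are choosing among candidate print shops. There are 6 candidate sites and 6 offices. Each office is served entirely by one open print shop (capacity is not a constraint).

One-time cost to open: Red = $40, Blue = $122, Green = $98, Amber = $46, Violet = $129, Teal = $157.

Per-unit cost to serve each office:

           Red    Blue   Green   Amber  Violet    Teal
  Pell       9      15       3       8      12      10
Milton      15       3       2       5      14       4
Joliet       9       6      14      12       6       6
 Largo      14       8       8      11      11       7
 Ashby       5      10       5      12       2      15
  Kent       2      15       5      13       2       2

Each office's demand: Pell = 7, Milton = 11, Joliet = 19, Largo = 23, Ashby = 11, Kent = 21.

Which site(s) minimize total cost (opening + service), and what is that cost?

Open Green and Violet; minimum total cost 632.

For any fixed open set, each office goes to its cheapest open site; total = fixed + service.
{Green, Violet}: Pell→Green 3·7=21, Milton→Green 2·11=22, Joliet→Violet 6·19=114, Largo→Green 8·23=184, Ashby→Violet 2·11=22, Kent→Violet 2·21=42. Service 405; fixed 227; total 632.
{Red, Green}: Pell→Green 3·7=21, Milton→Green 2·11=22, Joliet→Red 9·19=171, Largo→Green 8·23=184, Ashby→Red 5·11=55, Kent→Red 2·21=42. Service 495; fixed 138; total 633.
{Red, Blue}: Pell→Red 9·7=63, Milton→Blue 3·11=33, Joliet→Blue 6·19=114, Largo→Blue 8·23=184, Ashby→Red 5·11=55, Kent→Red 2·21=42. Service 491; fixed 162; total 653.
{Red, Blue, Green, Amber, Violet, Teal}: service 382 + fixed 592 = 974
No other subset beats 632.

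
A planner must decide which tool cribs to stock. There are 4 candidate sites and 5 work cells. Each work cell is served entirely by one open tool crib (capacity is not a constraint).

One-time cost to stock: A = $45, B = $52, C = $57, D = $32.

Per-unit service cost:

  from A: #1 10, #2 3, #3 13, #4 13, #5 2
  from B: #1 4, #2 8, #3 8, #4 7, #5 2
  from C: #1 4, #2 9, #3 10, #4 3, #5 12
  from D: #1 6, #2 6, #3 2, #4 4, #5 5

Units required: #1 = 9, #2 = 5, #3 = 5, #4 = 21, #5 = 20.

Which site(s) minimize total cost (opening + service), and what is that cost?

Open A and D; minimum total cost 280.

For any fixed open set, each work cell goes to its cheapest open site; total = fixed + service.
{A, D}: #1→D 6·9=54, #2→A 3·5=15, #3→D 2·5=10, #4→D 4·21=84, #5→A 2·20=40. Service 203; fixed 77; total 280.
{B, D}: #1→B 4·9=36, #2→D 6·5=30, #3→D 2·5=10, #4→D 4·21=84, #5→B 2·20=40. Service 200; fixed 84; total 284.
{A, C, D}: service 164 + fixed 134 = 298
{A, B, C, D}: service 164 + fixed 186 = 350
No other subset beats 280.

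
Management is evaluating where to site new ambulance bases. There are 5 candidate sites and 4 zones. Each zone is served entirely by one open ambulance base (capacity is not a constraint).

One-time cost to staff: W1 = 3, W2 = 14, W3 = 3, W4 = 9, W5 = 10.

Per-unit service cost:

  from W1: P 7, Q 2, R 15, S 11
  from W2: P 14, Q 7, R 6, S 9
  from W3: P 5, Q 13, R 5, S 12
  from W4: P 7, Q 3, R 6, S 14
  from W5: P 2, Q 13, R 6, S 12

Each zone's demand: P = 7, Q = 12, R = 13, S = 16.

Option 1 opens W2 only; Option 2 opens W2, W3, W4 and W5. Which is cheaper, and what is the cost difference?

Option 1: {W2}: P→W2 14·7=98, Q→W2 7·12=84, R→W2 6·13=78, S→W2 9·16=144. Service 404; fixed 14; total 418.
Option 2: {W2, W3, W4, W5}: P→W5 2·7=14, Q→W4 3·12=36, R→W3 5·13=65, S→W2 9·16=144. Service 259; fixed 36; total 295.
Difference: |418 − 295| = 123.

Option 2 is cheaper by 123.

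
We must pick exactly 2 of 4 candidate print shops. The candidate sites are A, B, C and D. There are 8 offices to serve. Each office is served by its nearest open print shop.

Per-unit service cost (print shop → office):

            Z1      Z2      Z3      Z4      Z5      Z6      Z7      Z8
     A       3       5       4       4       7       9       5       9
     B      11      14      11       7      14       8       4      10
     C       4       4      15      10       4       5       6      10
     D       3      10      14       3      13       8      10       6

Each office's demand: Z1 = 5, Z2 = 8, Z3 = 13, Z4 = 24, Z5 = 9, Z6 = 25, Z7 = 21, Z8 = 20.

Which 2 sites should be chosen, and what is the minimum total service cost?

With exactly 2 open, each office uses its cheapest among the chosen.
{A, C}: Z1→A 3·5=15, Z2→C 4·8=32, Z3→A 4·13=52, Z4→A 4·24=96, Z5→C 4·9=36, Z6→C 5·25=125, Z7→A 5·21=105, Z8→A 9·20=180. Service cost 641.
{A, D}: service cost 667
{C, D}: service cost 708
Among all 6 size-2 choices, {A, C} is lowest.

Choose A and C; total service cost 641.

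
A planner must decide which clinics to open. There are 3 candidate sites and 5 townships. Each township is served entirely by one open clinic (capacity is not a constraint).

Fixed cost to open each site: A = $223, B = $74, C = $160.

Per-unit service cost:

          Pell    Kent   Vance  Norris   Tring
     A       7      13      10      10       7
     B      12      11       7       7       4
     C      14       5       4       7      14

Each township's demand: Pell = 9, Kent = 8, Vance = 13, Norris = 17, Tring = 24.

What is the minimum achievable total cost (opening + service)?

For any fixed open set, each township goes to its cheapest open site; total = fixed + service.
{B}: Pell→B 12·9=108, Kent→B 11·8=88, Vance→B 7·13=91, Norris→B 7·17=119, Tring→B 4·24=96. Service 502; fixed 74; total 576.
{B, C}: service 415 + fixed 234 = 649
{A, B}: Pell→A 7·9=63, Kent→B 11·8=88, Vance→B 7·13=91, Norris→B 7·17=119, Tring→B 4·24=96. Service 457; fixed 297; total 754.
{A, B, C}: service 370 + fixed 457 = 827
No other subset beats 576.

Minimum total cost: 576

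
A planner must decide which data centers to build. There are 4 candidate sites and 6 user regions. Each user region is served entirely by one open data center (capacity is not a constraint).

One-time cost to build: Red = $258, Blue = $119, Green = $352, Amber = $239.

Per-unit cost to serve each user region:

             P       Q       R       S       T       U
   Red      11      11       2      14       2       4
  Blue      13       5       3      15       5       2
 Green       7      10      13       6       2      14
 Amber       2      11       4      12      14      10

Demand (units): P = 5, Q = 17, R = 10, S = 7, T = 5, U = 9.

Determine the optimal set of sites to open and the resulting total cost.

For any fixed open set, each user region goes to its cheapest open site; total = fixed + service.
{Blue}: P→Blue 13·5=65, Q→Blue 5·17=85, R→Blue 3·10=30, S→Blue 15·7=105, T→Blue 5·5=25, U→Blue 2·9=18. Service 328; fixed 119; total 447.
{Blue, Amber}: P→Amber 2·5=10, Q→Blue 5·17=85, R→Blue 3·10=30, S→Amber 12·7=84, T→Blue 5·5=25, U→Blue 2·9=18. Service 252; fixed 358; total 610.
{Red, Blue}: service 286 + fixed 377 = 663
{Red, Blue, Green, Amber}: P→Amber 2·5=10, Q→Blue 5·17=85, R→Red 2·10=20, S→Green 6·7=42, T→Red 2·5=10, U→Blue 2·9=18. Service 185; fixed 968; total 1153.
No other subset beats 447.

Open Blue only; minimum total cost 447.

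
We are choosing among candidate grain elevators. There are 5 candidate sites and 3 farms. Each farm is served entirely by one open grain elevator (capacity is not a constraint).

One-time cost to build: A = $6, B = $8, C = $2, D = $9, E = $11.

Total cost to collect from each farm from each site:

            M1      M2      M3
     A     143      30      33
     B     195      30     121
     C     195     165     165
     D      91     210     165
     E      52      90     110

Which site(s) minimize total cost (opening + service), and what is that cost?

For any fixed open set, each farm goes to its cheapest open site; total = fixed + service.
{A, E}: M1→E 52, M2→A 30, M3→A 33. Service 115; fixed 17; total 132.
{A, C, E}: M1→E 52, M2→A 30, M3→A 33. Service 115; fixed 19; total 134.
{A, B, E}: service 115 + fixed 25 = 140
{A, B, C, D, E}: M1→E 52, M2→A 30, M3→A 33. Service 115; fixed 36; total 151.
No other subset beats 132.

Open A and E; minimum total cost 132.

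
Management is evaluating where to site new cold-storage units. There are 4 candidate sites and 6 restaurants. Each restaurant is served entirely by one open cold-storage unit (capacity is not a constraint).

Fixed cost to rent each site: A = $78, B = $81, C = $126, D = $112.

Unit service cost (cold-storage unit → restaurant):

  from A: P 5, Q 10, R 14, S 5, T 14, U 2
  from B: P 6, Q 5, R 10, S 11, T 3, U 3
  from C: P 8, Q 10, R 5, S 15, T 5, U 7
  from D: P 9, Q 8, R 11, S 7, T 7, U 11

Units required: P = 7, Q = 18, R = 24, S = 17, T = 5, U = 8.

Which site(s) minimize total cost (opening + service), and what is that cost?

For any fixed open set, each restaurant goes to its cheapest open site; total = fixed + service.
{A, B}: P→A 5·7=35, Q→B 5·18=90, R→B 10·24=240, S→A 5·17=85, T→B 3·5=15, U→A 2·8=16. Service 481; fixed 159; total 640.
{A, B, C}: service 361 + fixed 285 = 646
{A, C}: service 461 + fixed 204 = 665
{A, B, C, D}: P→A 5·7=35, Q→B 5·18=90, R→C 5·24=120, S→A 5·17=85, T→B 3·5=15, U→A 2·8=16. Service 361; fixed 397; total 758.
No other subset beats 640.

Open A and B; minimum total cost 640.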